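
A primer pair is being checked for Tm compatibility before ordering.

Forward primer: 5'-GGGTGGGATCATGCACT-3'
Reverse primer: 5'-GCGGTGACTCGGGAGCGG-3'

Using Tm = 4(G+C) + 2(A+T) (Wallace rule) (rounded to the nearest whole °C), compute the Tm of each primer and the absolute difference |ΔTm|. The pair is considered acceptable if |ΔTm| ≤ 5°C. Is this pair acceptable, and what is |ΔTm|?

|ΔTm| = 10°C; the pair is not acceptable.

Forward: A=3 T=4 G=7 C=3 → Tm = 2·7 + 4·10 = 54°C.
Reverse: A=2 T=2 G=10 C=4 → Tm = 2·4 + 4·14 = 64°C.
|ΔTm| = |54 − 64| = 10°C, > 5°C.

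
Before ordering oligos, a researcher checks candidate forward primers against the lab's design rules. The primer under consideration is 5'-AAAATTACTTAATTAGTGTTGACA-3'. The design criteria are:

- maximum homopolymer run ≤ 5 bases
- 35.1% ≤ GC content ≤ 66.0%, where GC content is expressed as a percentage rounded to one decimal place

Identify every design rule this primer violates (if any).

Base counts: A=10, T=9, G=3, C=2 (length 24).
homopolymer run: longest run = 4 ✓
GC content: GC 5/24 = 20.8%, outside 35.1–66.0% ✗

Fails: GC content.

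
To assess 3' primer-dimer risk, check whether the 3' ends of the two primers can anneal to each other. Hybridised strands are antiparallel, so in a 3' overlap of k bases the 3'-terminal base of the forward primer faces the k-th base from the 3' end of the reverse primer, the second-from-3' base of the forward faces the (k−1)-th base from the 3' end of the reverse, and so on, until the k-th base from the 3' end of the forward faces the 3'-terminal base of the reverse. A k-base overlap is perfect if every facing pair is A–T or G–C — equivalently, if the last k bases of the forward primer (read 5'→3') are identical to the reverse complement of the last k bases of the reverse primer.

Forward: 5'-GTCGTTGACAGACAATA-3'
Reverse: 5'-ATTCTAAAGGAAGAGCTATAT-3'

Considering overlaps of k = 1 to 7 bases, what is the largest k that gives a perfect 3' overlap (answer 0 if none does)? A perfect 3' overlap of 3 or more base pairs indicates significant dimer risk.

Longest perfect overlap: 3 complementary base pairs; significant dimer risk (threshold 3).

Last 7 bases (5'→3') — forward …GACAATA, reverse …GCTATAT.
Reverse complement of the reverse primer's last 7 bases: ATATAGC; its first k bases are the reverse complement of the reverse primer's last k bases, so a perfect k-base overlap needs the forward primer's last k bases to equal them.
Comparing (forward last k vs required): k=1: A vs A ✓; k=2: TA vs AT ✗; k=3: ATA vs ATA ✓; k=4: AATA vs ATAT ✗; k=5: CAATA vs ATATA ✗; k=6: ACAATA vs ATATAG ✗; k=7: GACAATA vs ATATAGC ✗.
Perfect overlaps at k = 1, 3; the largest is 3.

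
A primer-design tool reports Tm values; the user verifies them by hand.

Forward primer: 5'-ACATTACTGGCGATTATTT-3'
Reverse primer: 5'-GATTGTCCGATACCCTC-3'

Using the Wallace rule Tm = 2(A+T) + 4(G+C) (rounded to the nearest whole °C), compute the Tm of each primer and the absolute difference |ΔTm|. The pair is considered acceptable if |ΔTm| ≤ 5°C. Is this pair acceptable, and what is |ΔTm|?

Forward: A=5 T=8 G=3 C=3 → Tm = 2·13 + 4·6 = 50°C.
Reverse: A=3 T=5 G=3 C=6 → Tm = 2·8 + 4·9 = 52°C.
|ΔTm| = |50 − 52| = 2°C, ≤ 5°C.

|ΔTm| = 2°C; the pair is acceptable.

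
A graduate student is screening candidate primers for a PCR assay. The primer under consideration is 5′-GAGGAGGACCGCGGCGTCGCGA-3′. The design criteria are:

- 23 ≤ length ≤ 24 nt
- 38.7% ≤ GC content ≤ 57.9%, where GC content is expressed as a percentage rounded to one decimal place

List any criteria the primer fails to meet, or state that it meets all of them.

Base counts: A=4, T=1, G=11, C=6 (length 22).
length: length 22, outside 23–24 ✗
GC content: GC 17/22 = 77.3%, outside 38.7–57.9% ✗

Fails: length, GC content.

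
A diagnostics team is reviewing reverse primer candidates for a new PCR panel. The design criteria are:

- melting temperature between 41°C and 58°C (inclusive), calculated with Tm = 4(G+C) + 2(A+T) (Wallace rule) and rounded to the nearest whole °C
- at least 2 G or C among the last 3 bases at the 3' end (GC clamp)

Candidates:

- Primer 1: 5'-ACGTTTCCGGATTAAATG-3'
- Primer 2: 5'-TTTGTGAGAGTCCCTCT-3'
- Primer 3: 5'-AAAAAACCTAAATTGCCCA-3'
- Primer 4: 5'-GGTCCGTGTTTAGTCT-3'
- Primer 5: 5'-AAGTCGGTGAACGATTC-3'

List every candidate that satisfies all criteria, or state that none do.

Primer 1 (18 nt, A=5 T=6 G=4 C=3): Tm = 2·11 + 4·7 = 50°C ✓; 3' end ATG has 1 G/C, need ≥2 ✗ — fails.
Primer 2 (17 nt, A=2 T=7 G=4 C=4): Tm = 2·9 + 4·8 = 50°C ✓; 3' end TCT has 1 G/C, need ≥2 ✗ — fails.
Primer 3 (19 nt, A=10 T=3 G=1 C=5): Tm = 2·13 + 4·6 = 50°C ✓; 3' end CCA has 2 G/C ✓ — passes.
Primer 4 (16 nt, A=1 T=7 G=5 C=3): Tm = 2·8 + 4·8 = 48°C ✓; 3' end TCT has 1 G/C, need ≥2 ✗ — fails.
Primer 5 (17 nt, A=5 T=4 G=5 C=3): Tm = 2·9 + 4·8 = 50°C ✓; 3' end TTC has 1 G/C, need ≥2 ✗ — fails.

Primer 3 only.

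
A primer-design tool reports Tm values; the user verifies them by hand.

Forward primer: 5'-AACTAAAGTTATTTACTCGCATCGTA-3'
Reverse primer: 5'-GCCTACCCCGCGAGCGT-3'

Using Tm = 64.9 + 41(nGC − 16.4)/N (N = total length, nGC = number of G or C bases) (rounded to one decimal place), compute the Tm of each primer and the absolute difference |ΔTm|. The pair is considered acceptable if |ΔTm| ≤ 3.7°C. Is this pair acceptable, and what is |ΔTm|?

|ΔTm| = 5.0°C; the pair is not acceptable.

Forward: G+C = 8, N = 26 → Tm = 64.9 + 41·(8 − 16.4)/26 = 51.7°C.
Reverse: G+C = 13, N = 17 → Tm = 64.9 + 41·(13 − 16.4)/17 = 56.7°C.
|ΔTm| = |51.7 − 56.7| = 5.0°C, > 3.7°C.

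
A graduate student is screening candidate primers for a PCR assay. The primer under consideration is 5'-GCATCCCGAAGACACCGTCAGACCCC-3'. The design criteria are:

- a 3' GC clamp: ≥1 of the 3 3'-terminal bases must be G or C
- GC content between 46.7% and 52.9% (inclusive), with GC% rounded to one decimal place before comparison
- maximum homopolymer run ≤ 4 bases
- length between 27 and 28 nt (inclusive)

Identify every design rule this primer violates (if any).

Fails: GC content, length.

Base counts: A=7, T=2, G=5, C=12 (length 26).
GC clamp: 3' end CCC has 3 G/C ✓
GC content: GC 17/26 = 65.4%, outside 46.7–52.9% ✗
homopolymer run: longest run = 4 ✓
length: length 26, outside 27–28 ✗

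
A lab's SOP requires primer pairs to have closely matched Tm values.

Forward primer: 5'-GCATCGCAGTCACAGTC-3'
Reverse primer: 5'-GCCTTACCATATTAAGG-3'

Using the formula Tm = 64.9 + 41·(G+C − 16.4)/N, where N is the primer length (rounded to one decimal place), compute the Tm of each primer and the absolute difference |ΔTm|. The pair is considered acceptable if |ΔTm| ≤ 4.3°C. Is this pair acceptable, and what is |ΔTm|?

Forward: G+C = 10, N = 17 → Tm = 64.9 + 41·(10 − 16.4)/17 = 49.5°C.
Reverse: G+C = 7, N = 17 → Tm = 64.9 + 41·(7 − 16.4)/17 = 42.2°C.
|ΔTm| = |49.5 − 42.2| = 7.3°C, > 4.3°C.

|ΔTm| = 7.3°C; the pair is not acceptable.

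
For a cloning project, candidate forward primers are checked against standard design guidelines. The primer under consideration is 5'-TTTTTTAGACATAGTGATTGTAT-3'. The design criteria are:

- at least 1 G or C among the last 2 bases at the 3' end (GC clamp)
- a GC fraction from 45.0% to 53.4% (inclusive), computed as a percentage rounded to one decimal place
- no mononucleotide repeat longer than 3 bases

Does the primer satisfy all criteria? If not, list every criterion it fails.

Base counts: A=6, T=12, G=4, C=1 (length 23).
GC clamp: 3' end AT has 0 G/C, need ≥1 ✗
GC content: GC 5/23 = 21.7%, outside 45.0–53.4% ✗
homopolymer run: longest run = 6, exceeds 3 ✗

Fails: GC clamp, GC content, homopolymer run.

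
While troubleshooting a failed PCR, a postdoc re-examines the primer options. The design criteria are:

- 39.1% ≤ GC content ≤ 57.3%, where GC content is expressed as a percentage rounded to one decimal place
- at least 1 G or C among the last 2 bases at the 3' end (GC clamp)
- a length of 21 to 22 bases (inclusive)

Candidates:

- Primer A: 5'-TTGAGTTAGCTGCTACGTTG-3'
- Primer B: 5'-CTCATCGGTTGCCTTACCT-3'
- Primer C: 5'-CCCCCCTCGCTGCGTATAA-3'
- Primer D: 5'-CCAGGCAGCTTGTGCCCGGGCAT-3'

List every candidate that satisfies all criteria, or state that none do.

Primer A (20 nt, A=3 T=8 G=6 C=3): GC 9/20 = 45.0% ✓; 3' end TG has 1 G/C ✓; length 20, outside 21–22 ✗ — fails.
Primer B (19 nt, A=2 T=7 G=3 C=7): GC 10/19 = 52.6% ✓; 3' end CT has 1 G/C ✓; length 19, outside 21–22 ✗ — fails.
Primer C (19 nt, A=3 T=4 G=3 C=9): GC 12/19 = 63.2%, outside 39.1–57.3% ✗; 3' end AA has 0 G/C, need ≥1 ✗; length 19, outside 21–22 ✗ — fails.
Primer D (23 nt, A=3 T=4 G=8 C=8): GC 16/23 = 69.6%, outside 39.1–57.3% ✗; 3' end AT has 0 G/C, need ≥1 ✗; length 23, outside 21–22 ✗ — fails.

None of the candidates satisfy all criteria.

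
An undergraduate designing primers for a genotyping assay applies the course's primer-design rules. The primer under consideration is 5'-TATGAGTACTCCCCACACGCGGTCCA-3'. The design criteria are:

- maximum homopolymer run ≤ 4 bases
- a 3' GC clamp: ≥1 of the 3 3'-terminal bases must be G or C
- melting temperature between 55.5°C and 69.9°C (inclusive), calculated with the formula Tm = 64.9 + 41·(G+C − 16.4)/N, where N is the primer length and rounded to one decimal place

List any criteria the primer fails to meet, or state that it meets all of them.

Base counts: A=6, T=5, G=5, C=10 (length 26).
homopolymer run: longest run = 4 ✓
GC clamp: 3' end CCA has 2 G/C ✓
Tm: Tm = 64.9 + 41·(15 − 16.4)/26 = 62.7°C ✓

Meets all criteria.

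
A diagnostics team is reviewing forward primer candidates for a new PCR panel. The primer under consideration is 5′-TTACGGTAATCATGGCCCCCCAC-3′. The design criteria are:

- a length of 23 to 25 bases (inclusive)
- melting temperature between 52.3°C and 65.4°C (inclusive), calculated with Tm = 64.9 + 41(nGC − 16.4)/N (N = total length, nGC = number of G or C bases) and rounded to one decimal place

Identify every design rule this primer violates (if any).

Base counts: A=5, T=5, G=4, C=9 (length 23).
length: length 23 ✓
Tm: Tm = 64.9 + 41·(13 − 16.4)/23 = 58.8°C ✓

Meets all criteria.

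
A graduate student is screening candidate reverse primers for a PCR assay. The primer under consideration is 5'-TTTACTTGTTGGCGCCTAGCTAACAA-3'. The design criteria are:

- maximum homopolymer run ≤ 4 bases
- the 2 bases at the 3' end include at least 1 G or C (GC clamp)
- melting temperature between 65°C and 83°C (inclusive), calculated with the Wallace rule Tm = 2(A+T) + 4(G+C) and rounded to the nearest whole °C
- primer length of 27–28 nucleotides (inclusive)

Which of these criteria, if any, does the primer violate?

Fails: GC clamp, length.

Base counts: A=6, T=9, G=5, C=6 (length 26).
homopolymer run: longest run = 3 ✓
GC clamp: 3' end AA has 0 G/C, need ≥1 ✗
Tm: Tm = 2·15 + 4·11 = 74°C ✓
length: length 26, outside 27–28 ✗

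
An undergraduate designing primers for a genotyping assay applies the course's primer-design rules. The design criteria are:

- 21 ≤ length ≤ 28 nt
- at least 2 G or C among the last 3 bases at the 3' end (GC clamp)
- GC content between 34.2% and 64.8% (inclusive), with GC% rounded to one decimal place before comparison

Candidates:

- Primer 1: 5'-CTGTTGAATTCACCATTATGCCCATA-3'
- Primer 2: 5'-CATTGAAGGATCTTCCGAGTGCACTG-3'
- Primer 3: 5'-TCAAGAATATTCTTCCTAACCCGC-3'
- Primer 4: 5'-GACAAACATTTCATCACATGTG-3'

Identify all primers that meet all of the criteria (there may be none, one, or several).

Primer 1 (26 nt, A=7 T=9 G=3 C=7): length 26 ✓; 3' end ATA has 0 G/C, need ≥2 ✗; GC 10/26 = 38.5% ✓ — fails.
Primer 2 (26 nt, A=6 T=7 G=7 C=6): length 26 ✓; 3' end CTG has 2 G/C ✓; GC 13/26 = 50.0% ✓ — passes.
Primer 3 (24 nt, A=7 T=7 G=2 C=8): length 24 ✓; 3' end CGC has 3 G/C ✓; GC 10/24 = 41.7% ✓ — passes.
Primer 4 (22 nt, A=8 T=6 G=3 C=5): length 22 ✓; 3' end GTG has 2 G/C ✓; GC 8/22 = 36.4% ✓ — passes.

Primer 2, Primer 3 and Primer 4.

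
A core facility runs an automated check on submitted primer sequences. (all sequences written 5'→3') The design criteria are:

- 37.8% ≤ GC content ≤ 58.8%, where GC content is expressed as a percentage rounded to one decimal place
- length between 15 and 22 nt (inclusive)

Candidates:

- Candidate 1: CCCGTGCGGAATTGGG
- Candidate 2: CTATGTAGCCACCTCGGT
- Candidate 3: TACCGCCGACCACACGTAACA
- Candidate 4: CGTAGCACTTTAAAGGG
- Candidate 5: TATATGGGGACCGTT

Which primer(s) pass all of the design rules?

Candidate 2, Candidate 3, Candidate 4 and Candidate 5.

Candidate 1 (16 nt, A=2 T=3 G=7 C=4): GC 11/16 = 68.8%, outside 37.8–58.8% ✗; length 16 ✓ — fails.
Candidate 2 (18 nt, A=3 T=5 G=4 C=6): GC 10/18 = 55.6% ✓; length 18 ✓ — passes.
Candidate 3 (21 nt, A=7 T=2 G=3 C=9): GC 12/21 = 57.1% ✓; length 21 ✓ — passes.
Candidate 4 (17 nt, A=5 T=4 G=5 C=3): GC 8/17 = 47.1% ✓; length 17 ✓ — passes.
Candidate 5 (15 nt, A=3 T=5 G=5 C=2): GC 7/15 = 46.7% ✓; length 15 ✓ — passes.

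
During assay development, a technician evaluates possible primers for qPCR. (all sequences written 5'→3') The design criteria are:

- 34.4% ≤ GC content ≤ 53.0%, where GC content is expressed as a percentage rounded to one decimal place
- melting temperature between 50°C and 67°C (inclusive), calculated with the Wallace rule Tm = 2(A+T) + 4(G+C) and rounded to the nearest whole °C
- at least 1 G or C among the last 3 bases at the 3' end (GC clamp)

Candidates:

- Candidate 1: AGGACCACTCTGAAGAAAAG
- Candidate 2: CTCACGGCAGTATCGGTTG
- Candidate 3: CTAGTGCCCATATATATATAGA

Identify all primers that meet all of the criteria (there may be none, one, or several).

Candidate 1 only.

Candidate 1 (20 nt, A=9 T=2 G=5 C=4): GC 9/20 = 45.0% ✓; Tm = 2·11 + 4·9 = 58°C ✓; 3' end AAG has 1 G/C ✓ — passes.
Candidate 2 (19 nt, A=3 T=5 G=6 C=5): GC 11/19 = 57.9%, outside 34.4–53.0% ✗; Tm = 2·8 + 4·11 = 60°C ✓; 3' end TTG has 1 G/C ✓ — fails.
Candidate 3 (22 nt, A=8 T=7 G=3 C=4): GC 7/22 = 31.8%, outside 34.4–53.0% ✗; Tm = 2·15 + 4·7 = 58°C ✓; 3' end AGA has 1 G/C ✓ — fails.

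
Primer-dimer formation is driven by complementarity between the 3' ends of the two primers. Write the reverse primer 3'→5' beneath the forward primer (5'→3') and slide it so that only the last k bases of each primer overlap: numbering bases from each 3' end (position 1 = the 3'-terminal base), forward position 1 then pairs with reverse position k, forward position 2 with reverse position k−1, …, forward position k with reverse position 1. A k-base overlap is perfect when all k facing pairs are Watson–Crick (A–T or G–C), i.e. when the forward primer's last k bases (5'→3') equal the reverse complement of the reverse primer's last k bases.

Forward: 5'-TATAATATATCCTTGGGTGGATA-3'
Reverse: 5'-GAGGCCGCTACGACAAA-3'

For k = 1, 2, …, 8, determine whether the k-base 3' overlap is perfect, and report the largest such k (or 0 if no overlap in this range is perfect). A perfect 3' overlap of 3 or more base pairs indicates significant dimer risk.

Longest perfect overlap: 0 complementary base pairs; below the dimer-risk threshold (threshold 3).

Last 8 bases (5'→3') — forward …GGTGGATA, reverse …ACGACAAA.
Reverse complement of the reverse primer's last 8 bases: TTTGTCGT; its first k bases are the reverse complement of the reverse primer's last k bases, so a perfect k-base overlap needs the forward primer's last k bases to equal them.
Comparing (forward last k vs required): k=1: A vs T ✗; k=2: TA vs TT ✗; k=3: ATA vs TTT ✗; k=4: GATA vs TTTG ✗; k=5: GGATA vs TTTGT ✗; k=6: TGGATA vs TTTGTC ✗; k=7: GTGGATA vs TTTGTCG ✗; k=8: GGTGGATA vs TTTGTCGT ✗.
No overlap length from 1 to 8 is perfect, so the longest perfect 3' overlap is 0.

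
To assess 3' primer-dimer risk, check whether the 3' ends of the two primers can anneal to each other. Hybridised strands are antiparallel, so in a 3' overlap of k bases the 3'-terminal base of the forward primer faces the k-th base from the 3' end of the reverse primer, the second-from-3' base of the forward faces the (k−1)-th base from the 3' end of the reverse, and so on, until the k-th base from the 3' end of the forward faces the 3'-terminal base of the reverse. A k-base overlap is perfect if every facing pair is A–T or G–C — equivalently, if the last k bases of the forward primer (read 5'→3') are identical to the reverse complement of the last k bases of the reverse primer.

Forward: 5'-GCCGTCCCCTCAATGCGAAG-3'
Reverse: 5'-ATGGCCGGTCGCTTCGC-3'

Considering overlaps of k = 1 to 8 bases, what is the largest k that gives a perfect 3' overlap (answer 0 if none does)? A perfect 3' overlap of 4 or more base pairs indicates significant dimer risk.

Last 8 bases (5'→3') — forward …ATGCGAAG, reverse …CGCTTCGC.
Reverse complement of the reverse primer's last 8 bases: GCGAAGCG; its first k bases are the reverse complement of the reverse primer's last k bases, so a perfect k-base overlap needs the forward primer's last k bases to equal them.
Comparing (forward last k vs required): k=1: G vs G ✓; k=2: AG vs GC ✗; k=3: AAG vs GCG ✗; k=4: GAAG vs GCGA ✗; k=5: CGAAG vs GCGAA ✗; k=6: GCGAAG vs GCGAAG ✓; k=7: TGCGAAG vs GCGAAGC ✗; k=8: ATGCGAAG vs GCGAAGCG ✗.
Perfect overlaps at k = 1, 6; the largest is 6.

Longest perfect overlap: 6 complementary base pairs; significant dimer risk (threshold 4).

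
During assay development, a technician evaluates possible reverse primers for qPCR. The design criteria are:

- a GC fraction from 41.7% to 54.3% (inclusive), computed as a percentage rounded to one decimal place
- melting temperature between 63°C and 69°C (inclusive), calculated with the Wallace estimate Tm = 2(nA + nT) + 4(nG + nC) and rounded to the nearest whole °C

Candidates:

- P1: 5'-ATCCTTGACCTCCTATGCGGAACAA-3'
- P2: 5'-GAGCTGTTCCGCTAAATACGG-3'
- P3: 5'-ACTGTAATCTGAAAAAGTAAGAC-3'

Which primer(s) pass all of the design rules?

P1 (25 nt, A=7 T=6 G=4 C=8): GC 12/25 = 48.0% ✓; Tm = 2·13 + 4·12 = 74°C, outside 63–69°C ✗ — fails.
P2 (21 nt, A=5 T=5 G=6 C=5): GC 11/21 = 52.4% ✓; Tm = 2·10 + 4·11 = 64°C ✓ — passes.
P3 (23 nt, A=11 T=5 G=4 C=3): GC 7/23 = 30.4%, outside 41.7–54.3% ✗; Tm = 2·16 + 4·7 = 60°C, outside 63–69°C ✗ — fails.

P2 only.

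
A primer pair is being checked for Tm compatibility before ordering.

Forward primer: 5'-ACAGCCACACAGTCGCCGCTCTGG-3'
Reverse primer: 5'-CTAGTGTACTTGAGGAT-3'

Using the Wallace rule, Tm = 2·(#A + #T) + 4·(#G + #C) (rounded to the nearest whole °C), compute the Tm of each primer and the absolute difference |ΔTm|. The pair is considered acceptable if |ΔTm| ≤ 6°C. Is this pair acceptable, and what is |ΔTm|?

|ΔTm| = 32°C; the pair is not acceptable.

Forward: A=5 T=3 G=6 C=10 → Tm = 2·8 + 4·16 = 80°C.
Reverse: A=4 T=6 G=5 C=2 → Tm = 2·10 + 4·7 = 48°C.
|ΔTm| = |80 − 48| = 32°C, > 6°C.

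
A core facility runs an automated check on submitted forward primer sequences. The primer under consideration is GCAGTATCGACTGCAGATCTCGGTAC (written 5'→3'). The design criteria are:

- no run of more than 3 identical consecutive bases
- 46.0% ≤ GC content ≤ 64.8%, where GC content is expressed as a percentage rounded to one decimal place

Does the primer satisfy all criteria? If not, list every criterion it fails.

Base counts: A=6, T=6, G=7, C=7 (length 26).
homopolymer run: longest run = 2 ✓
GC content: GC 14/26 = 53.8% ✓

Meets all criteria.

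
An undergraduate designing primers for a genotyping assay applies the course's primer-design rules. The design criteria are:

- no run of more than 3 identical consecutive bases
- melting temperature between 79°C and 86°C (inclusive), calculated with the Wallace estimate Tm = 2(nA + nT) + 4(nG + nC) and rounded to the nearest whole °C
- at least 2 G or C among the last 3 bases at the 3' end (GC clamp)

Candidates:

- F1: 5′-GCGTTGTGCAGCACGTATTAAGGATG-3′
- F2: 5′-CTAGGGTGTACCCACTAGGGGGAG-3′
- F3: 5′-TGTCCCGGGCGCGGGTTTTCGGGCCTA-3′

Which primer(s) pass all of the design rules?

None of the candidates satisfy all criteria.

F1 (26 nt, A=6 T=7 G=9 C=4): longest run = 2 ✓; Tm = 2·13 + 4·13 = 78°C, outside 79–86°C ✗; 3' end ATG has 1 G/C, need ≥2 ✗ — fails.
F2 (24 nt, A=5 T=4 G=10 C=5): longest run = 5, exceeds 3 ✗; Tm = 2·9 + 4·15 = 78°C, outside 79–86°C ✗; 3' end GAG has 2 G/C ✓ — fails.
F3 (27 nt, A=1 T=7 G=11 C=8): longest run = 4, exceeds 3 ✗; Tm = 2·8 + 4·19 = 92°C, outside 79–86°C ✗; 3' end CTA has 1 G/C, need ≥2 ✗ — fails.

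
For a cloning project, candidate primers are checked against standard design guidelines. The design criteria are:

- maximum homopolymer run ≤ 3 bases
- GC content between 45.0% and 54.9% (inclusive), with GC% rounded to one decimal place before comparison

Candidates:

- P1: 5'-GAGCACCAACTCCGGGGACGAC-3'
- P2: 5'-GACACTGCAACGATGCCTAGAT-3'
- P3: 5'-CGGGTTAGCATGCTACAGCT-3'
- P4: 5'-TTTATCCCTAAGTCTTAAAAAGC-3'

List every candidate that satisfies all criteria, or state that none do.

P2 only.

P1 (22 nt, A=6 T=1 G=7 C=8): longest run = 4, exceeds 3 ✗; GC 15/22 = 68.2%, outside 45.0–54.9% ✗ — fails.
P2 (22 nt, A=7 T=4 G=5 C=6): longest run = 2 ✓; GC 11/22 = 50.0% ✓ — passes.
P3 (20 nt, A=4 T=5 G=6 C=5): longest run = 3 ✓; GC 11/20 = 55.0%, outside 45.0–54.9% ✗ — fails.
P4 (23 nt, A=8 T=8 G=2 C=5): longest run = 5, exceeds 3 ✗; GC 7/23 = 30.4%, outside 45.0–54.9% ✗ — fails.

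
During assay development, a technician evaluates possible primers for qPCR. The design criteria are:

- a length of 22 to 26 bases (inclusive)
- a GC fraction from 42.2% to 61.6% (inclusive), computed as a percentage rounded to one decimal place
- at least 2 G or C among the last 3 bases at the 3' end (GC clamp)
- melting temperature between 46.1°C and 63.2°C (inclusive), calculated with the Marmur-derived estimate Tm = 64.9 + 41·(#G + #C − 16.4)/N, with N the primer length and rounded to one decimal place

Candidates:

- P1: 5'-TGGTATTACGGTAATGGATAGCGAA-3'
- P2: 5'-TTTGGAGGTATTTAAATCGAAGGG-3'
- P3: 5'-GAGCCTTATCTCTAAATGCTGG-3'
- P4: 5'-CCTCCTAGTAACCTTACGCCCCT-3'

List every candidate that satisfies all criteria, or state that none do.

P3 and P4.

P1 (25 nt, A=8 T=7 G=8 C=2): length 25 ✓; GC 10/25 = 40.0%, outside 42.2–61.6% ✗; 3' end GAA has 1 G/C, need ≥2 ✗; Tm = 64.9 + 41·(10 − 16.4)/25 = 54.4°C ✓ — fails.
P2 (24 nt, A=7 T=8 G=8 C=1): length 24 ✓; GC 9/24 = 37.5%, outside 42.2–61.6% ✗; 3' end GGG has 3 G/C ✓; Tm = 64.9 + 41·(9 − 16.4)/24 = 52.3°C ✓ — fails.
P3 (22 nt, A=5 T=7 G=5 C=5): length 22 ✓; GC 10/22 = 45.5% ✓; 3' end TGG has 2 G/C ✓; Tm = 64.9 + 41·(10 − 16.4)/22 = 53.0°C ✓ — passes.
P4 (23 nt, A=4 T=6 G=2 C=11): length 23 ✓; GC 13/23 = 56.5% ✓; 3' end CCT has 2 G/C ✓; Tm = 64.9 + 41·(13 − 16.4)/23 = 58.8°C ✓ — passes.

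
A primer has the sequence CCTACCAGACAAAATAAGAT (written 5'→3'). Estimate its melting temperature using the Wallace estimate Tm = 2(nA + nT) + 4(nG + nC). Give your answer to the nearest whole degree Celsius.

54°C

Base counts: A=10, T=3, G=2, C=5 (length 20).
Tm = 2·(10+3) + 4·(2+5) = 2·13 + 4·7 = 26 + 28 = 54°C.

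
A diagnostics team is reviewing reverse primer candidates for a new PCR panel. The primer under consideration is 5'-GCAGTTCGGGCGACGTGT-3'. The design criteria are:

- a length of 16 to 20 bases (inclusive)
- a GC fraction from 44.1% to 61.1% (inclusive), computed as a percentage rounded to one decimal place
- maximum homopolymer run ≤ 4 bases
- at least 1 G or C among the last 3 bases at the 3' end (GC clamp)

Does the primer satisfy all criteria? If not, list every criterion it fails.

Fails: GC content.

Base counts: A=2, T=4, G=8, C=4 (length 18).
length: length 18 ✓
GC content: GC 12/18 = 66.7%, outside 44.1–61.1% ✗
homopolymer run: longest run = 3 ✓
GC clamp: 3' end TGT has 1 G/C ✓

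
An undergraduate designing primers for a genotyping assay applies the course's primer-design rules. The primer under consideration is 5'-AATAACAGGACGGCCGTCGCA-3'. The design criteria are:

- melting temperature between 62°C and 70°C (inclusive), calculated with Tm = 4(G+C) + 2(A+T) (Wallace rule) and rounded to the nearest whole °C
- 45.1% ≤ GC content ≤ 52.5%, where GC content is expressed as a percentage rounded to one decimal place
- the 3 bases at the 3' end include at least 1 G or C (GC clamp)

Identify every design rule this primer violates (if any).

Fails: GC content.

Base counts: A=7, T=2, G=6, C=6 (length 21).
Tm: Tm = 2·9 + 4·12 = 66°C ✓
GC content: GC 12/21 = 57.1%, outside 45.1–52.5% ✗
GC clamp: 3' end GCA has 2 G/C ✓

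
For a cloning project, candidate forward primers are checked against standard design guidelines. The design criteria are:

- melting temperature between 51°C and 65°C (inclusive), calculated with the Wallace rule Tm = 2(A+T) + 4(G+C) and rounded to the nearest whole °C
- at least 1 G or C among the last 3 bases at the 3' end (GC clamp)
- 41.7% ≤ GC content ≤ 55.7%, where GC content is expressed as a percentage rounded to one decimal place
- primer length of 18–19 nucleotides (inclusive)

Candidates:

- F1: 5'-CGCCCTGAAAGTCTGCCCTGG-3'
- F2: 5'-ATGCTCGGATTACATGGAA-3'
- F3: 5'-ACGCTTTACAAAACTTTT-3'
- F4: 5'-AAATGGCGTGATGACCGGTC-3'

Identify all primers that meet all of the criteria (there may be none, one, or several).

F2 only.

F1 (21 nt, A=3 T=4 G=6 C=8): Tm = 2·7 + 4·14 = 70°C, outside 51–65°C ✗; 3' end TGG has 2 G/C ✓; GC 14/21 = 66.7%, outside 41.7–55.7% ✗; length 21, outside 18–19 ✗ — fails.
F2 (19 nt, A=6 T=5 G=5 C=3): Tm = 2·11 + 4·8 = 54°C ✓; 3' end GAA has 1 G/C ✓; GC 8/19 = 42.1% ✓; length 19 ✓ — passes.
F3 (18 nt, A=6 T=7 G=1 C=4): Tm = 2·13 + 4·5 = 46°C, outside 51–65°C ✗; 3' end TTT has 0 G/C, need ≥1 ✗; GC 5/18 = 27.8%, outside 41.7–55.7% ✗; length 18 ✓ — fails.
F4 (20 nt, A=5 T=4 G=7 C=4): Tm = 2·9 + 4·11 = 62°C ✓; 3' end GTC has 2 G/C ✓; GC 11/20 = 55.0% ✓; length 20, outside 18–19 ✗ — fails.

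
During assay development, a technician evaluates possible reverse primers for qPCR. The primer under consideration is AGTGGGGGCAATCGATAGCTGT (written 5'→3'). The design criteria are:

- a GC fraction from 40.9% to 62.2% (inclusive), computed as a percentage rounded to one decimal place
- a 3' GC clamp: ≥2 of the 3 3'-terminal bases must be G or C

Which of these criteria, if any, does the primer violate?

Base counts: A=5, T=5, G=9, C=3 (length 22).
GC content: GC 12/22 = 54.5% ✓
GC clamp: 3' end TGT has 1 G/C, need ≥2 ✗

Fails: GC clamp.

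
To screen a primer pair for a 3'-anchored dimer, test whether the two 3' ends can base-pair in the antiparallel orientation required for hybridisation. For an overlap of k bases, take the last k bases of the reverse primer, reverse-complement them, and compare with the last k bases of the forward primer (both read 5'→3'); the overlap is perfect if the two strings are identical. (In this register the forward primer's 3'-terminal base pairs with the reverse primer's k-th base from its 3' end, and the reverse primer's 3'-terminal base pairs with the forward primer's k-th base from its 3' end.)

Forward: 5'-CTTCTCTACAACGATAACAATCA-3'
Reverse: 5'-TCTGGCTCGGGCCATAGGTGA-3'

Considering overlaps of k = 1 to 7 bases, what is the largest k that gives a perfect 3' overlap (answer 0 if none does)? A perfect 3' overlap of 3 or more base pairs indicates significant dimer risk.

Longest perfect overlap: 3 complementary base pairs; significant dimer risk (threshold 3).

Last 7 bases (5'→3') — forward …ACAATCA, reverse …TAGGTGA.
Reverse complement of the reverse primer's last 7 bases: TCACCTA; its first k bases are the reverse complement of the reverse primer's last k bases, so a perfect k-base overlap needs the forward primer's last k bases to equal them.
Comparing (forward last k vs required): k=1: A vs T ✗; k=2: CA vs TC ✗; k=3: TCA vs TCA ✓; k=4: ATCA vs TCAC ✗; k=5: AATCA vs TCACC ✗; k=6: CAATCA vs TCACCT ✗; k=7: ACAATCA vs TCACCTA ✗.
Only k = 3 is perfect, so the longest perfect 3' overlap is 3.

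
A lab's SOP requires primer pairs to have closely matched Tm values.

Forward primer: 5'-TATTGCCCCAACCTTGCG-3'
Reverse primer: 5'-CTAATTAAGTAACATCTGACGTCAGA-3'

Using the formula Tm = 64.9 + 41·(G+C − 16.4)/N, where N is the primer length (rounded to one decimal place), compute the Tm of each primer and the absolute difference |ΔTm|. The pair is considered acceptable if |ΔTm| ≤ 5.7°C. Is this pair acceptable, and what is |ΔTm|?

Forward: G+C = 10, N = 18 → Tm = 64.9 + 41·(10 − 16.4)/18 = 50.3°C.
Reverse: G+C = 9, N = 26 → Tm = 64.9 + 41·(9 − 16.4)/26 = 53.2°C.
|ΔTm| = |50.3 − 53.2| = 2.9°C, ≤ 5.7°C.

|ΔTm| = 2.9°C; the pair is acceptable.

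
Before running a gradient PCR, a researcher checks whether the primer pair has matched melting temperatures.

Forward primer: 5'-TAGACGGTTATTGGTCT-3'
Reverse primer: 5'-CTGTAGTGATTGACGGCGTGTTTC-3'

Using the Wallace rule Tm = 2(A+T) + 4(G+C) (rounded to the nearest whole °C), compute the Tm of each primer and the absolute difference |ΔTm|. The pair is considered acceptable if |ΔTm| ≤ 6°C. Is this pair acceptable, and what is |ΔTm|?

Forward: A=3 T=7 G=5 C=2 → Tm = 2·10 + 4·7 = 48°C.
Reverse: A=3 T=9 G=8 C=4 → Tm = 2·12 + 4·12 = 72°C.
|ΔTm| = |48 − 72| = 24°C, > 6°C.

|ΔTm| = 24°C; the pair is not acceptable.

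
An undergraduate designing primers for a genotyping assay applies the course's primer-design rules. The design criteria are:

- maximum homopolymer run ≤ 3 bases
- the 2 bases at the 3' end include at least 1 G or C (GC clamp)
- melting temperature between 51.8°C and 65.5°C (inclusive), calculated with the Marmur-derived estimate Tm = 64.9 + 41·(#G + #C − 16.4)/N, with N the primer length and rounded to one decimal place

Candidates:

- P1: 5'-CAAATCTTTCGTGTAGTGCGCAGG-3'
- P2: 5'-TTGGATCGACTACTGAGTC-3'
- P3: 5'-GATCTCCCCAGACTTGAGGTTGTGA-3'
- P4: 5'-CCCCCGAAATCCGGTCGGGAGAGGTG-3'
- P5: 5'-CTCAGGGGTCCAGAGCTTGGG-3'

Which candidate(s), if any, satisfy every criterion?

P1 only.

P1 (24 nt, A=5 T=7 G=7 C=5): longest run = 3 ✓; 3' end GG has 2 G/C ✓; Tm = 64.9 + 41·(12 − 16.4)/24 = 57.4°C ✓ — passes.
P2 (19 nt, A=4 T=6 G=5 C=4): longest run = 2 ✓; 3' end TC has 1 G/C ✓; Tm = 64.9 + 41·(9 − 16.4)/19 = 48.9°C, outside 51.8–65.5°C ✗ — fails.
P3 (25 nt, A=5 T=7 G=7 C=6): longest run = 4, exceeds 3 ✗; 3' end GA has 1 G/C ✓; Tm = 64.9 + 41·(13 − 16.4)/25 = 59.3°C ✓ — fails.
P4 (26 nt, A=5 T=3 G=10 C=8): longest run = 5, exceeds 3 ✗; 3' end TG has 1 G/C ✓; Tm = 64.9 + 41·(18 − 16.4)/26 = 67.4°C, outside 51.8–65.5°C ✗ — fails.
P5 (21 nt, A=3 T=4 G=9 C=5): longest run = 4, exceeds 3 ✗; 3' end GG has 2 G/C ✓; Tm = 64.9 + 41·(14 − 16.4)/21 = 60.2°C ✓ — fails.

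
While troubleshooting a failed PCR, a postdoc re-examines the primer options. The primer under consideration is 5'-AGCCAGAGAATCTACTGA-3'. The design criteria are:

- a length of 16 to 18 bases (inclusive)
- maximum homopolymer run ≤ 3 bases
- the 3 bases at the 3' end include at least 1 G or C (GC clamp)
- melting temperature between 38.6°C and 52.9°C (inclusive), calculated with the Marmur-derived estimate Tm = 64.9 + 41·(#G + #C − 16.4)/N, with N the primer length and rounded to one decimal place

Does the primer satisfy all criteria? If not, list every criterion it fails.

Meets all criteria.

Base counts: A=7, T=3, G=4, C=4 (length 18).
length: length 18 ✓
homopolymer run: longest run = 2 ✓
GC clamp: 3' end TGA has 1 G/C ✓
Tm: Tm = 64.9 + 41·(8 − 16.4)/18 = 45.8°C ✓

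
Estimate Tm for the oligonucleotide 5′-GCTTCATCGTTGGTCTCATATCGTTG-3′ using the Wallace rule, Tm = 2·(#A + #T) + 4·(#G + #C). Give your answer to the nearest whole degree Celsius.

Base counts: A=3, T=11, G=6, C=6 (length 26).
Tm = 2·(3+11) + 4·(6+6) = 2·14 + 4·12 = 28 + 48 = 76°C.

76°C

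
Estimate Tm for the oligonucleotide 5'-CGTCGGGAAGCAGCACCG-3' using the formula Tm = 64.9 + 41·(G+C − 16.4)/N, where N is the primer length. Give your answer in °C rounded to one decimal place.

57.2°C

Base counts: A=4, T=1, G=7, C=6; G+C = 13, N = 18.
Tm = 64.9 + 41·(13 − 16.4)/18 = 64.9 + -139.40/18 = 57.2°C.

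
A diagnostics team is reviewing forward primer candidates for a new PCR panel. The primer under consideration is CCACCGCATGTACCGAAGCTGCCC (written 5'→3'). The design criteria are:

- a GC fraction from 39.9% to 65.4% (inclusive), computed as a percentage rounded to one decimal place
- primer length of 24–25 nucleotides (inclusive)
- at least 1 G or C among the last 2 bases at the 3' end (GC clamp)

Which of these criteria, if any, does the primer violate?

Base counts: A=5, T=3, G=5, C=11 (length 24).
GC content: GC 16/24 = 66.7%, outside 39.9–65.4% ✗
length: length 24 ✓
GC clamp: 3' end CC has 2 G/C ✓

Fails: GC content.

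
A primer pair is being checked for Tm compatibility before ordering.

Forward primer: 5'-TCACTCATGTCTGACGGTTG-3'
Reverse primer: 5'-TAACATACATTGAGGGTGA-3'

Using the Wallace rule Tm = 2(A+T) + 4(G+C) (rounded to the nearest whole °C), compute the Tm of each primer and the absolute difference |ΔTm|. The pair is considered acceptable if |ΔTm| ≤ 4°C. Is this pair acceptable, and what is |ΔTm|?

|ΔTm| = 8°C; the pair is not acceptable.

Forward: A=3 T=7 G=5 C=5 → Tm = 2·10 + 4·10 = 60°C.
Reverse: A=7 T=5 G=5 C=2 → Tm = 2·12 + 4·7 = 52°C.
|ΔTm| = |60 − 52| = 8°C, > 4°C.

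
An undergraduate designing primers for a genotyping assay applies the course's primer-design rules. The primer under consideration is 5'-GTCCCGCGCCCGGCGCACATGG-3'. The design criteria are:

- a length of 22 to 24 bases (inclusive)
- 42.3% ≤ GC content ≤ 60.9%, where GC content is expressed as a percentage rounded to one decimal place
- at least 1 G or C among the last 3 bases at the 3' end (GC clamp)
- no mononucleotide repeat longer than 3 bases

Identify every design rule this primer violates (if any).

Fails: GC content.

Base counts: A=2, T=2, G=8, C=10 (length 22).
length: length 22 ✓
GC content: GC 18/22 = 81.8%, outside 42.3–60.9% ✗
GC clamp: 3' end TGG has 2 G/C ✓
homopolymer run: longest run = 3 ✓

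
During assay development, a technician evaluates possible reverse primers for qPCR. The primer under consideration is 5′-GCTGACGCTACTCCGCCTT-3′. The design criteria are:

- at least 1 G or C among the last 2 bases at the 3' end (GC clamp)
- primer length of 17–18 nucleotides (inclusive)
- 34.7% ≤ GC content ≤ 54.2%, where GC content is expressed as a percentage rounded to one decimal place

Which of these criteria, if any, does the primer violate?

Fails: GC clamp, length, GC content.

Base counts: A=2, T=5, G=4, C=8 (length 19).
GC clamp: 3' end TT has 0 G/C, need ≥1 ✗
length: length 19, outside 17–18 ✗
GC content: GC 12/19 = 63.2%, outside 34.7–54.2% ✗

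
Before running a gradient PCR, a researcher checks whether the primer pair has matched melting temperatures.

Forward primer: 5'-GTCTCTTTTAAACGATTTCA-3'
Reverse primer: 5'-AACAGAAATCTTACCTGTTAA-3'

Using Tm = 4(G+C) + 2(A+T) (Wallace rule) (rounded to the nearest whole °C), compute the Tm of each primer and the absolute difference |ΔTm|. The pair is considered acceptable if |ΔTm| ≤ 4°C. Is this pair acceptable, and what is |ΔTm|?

Forward: A=5 T=9 G=2 C=4 → Tm = 2·14 + 4·6 = 52°C.
Reverse: A=9 T=6 G=2 C=4 → Tm = 2·15 + 4·6 = 54°C.
|ΔTm| = |52 − 54| = 2°C, ≤ 4°C.

|ΔTm| = 2°C; the pair is acceptable.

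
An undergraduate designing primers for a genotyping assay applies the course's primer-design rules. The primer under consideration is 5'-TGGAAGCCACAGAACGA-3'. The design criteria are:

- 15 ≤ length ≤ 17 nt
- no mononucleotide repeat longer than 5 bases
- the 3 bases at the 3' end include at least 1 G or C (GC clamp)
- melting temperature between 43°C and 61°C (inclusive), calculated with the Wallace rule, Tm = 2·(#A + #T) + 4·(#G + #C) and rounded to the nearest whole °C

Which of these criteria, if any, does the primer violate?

Meets all criteria.

Base counts: A=7, T=1, G=5, C=4 (length 17).
length: length 17 ✓
homopolymer run: longest run = 2 ✓
GC clamp: 3' end CGA has 2 G/C ✓
Tm: Tm = 2·8 + 4·9 = 52°C ✓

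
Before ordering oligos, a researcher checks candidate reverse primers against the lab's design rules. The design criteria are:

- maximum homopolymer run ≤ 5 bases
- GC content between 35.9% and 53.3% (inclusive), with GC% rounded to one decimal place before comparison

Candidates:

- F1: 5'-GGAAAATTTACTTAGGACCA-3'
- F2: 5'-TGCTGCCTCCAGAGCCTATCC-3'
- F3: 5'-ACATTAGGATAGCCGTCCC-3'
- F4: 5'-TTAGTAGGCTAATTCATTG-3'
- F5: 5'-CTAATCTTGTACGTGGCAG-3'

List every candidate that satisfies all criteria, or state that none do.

F3 and F5.

F1 (20 nt, A=8 T=5 G=4 C=3): longest run = 4 ✓; GC 7/20 = 35.0%, outside 35.9–53.3% ✗ — fails.
F2 (21 nt, A=3 T=5 G=4 C=9): longest run = 2 ✓; GC 13/21 = 61.9%, outside 35.9–53.3% ✗ — fails.
F3 (19 nt, A=5 T=4 G=4 C=6): longest run = 3 ✓; GC 10/19 = 52.6% ✓ — passes.
F4 (19 nt, A=5 T=8 G=4 C=2): longest run = 2 ✓; GC 6/19 = 31.6%, outside 35.9–53.3% ✗ — fails.
F5 (19 nt, A=4 T=6 G=5 C=4): longest run = 2 ✓; GC 9/19 = 47.4% ✓ — passes.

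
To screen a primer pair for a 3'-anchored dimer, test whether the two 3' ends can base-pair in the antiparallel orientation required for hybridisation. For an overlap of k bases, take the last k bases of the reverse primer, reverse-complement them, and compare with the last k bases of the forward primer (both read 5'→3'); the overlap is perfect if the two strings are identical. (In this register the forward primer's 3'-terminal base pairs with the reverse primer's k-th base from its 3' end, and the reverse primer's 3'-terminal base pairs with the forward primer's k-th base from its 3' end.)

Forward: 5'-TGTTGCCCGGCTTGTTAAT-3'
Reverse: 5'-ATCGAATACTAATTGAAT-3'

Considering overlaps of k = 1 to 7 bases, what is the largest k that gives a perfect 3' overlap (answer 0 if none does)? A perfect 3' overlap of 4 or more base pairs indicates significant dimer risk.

Last 7 bases (5'→3') — forward …TGTTAAT, reverse …ATTGAAT.
Reverse complement of the reverse primer's last 7 bases: ATTCAAT; its first k bases are the reverse complement of the reverse primer's last k bases, so a perfect k-base overlap needs the forward primer's last k bases to equal them.
Comparing (forward last k vs required): k=1: T vs A ✗; k=2: AT vs AT ✓; k=3: AAT vs ATT ✗; k=4: TAAT vs ATTC ✗; k=5: TTAAT vs ATTCA ✗; k=6: GTTAAT vs ATTCAA ✗; k=7: TGTTAAT vs ATTCAAT ✗.
Only k = 2 is perfect, so the longest perfect 3' overlap is 2.

Longest perfect overlap: 2 complementary base pairs; below the dimer-risk threshold (threshold 4).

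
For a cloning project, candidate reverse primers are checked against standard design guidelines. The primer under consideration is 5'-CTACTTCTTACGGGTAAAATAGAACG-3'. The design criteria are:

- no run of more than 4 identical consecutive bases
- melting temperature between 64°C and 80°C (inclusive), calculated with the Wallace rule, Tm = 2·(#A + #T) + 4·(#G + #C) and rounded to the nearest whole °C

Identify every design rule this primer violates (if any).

Base counts: A=9, T=7, G=5, C=5 (length 26).
homopolymer run: longest run = 4 ✓
Tm: Tm = 2·16 + 4·10 = 72°C ✓

Meets all criteria.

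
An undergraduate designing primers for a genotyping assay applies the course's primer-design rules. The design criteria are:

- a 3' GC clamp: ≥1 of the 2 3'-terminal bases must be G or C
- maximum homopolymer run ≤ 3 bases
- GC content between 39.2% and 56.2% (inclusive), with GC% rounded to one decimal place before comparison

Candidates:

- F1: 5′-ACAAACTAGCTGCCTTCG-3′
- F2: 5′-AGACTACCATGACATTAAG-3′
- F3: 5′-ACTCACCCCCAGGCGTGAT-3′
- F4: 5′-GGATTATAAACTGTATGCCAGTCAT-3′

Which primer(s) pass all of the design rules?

F1 only.

F1 (18 nt, A=5 T=4 G=3 C=6): 3' end CG has 2 G/C ✓; longest run = 3 ✓; GC 9/18 = 50.0% ✓ — passes.
F2 (19 nt, A=8 T=4 G=3 C=4): 3' end AG has 1 G/C ✓; longest run = 2 ✓; GC 7/19 = 36.8%, outside 39.2–56.2% ✗ — fails.
F3 (19 nt, A=4 T=3 G=4 C=8): 3' end AT has 0 G/C, need ≥1 ✗; longest run = 5, exceeds 3 ✗; GC 12/19 = 63.2%, outside 39.2–56.2% ✗ — fails.
F4 (25 nt, A=8 T=8 G=5 C=4): 3' end AT has 0 G/C, need ≥1 ✗; longest run = 3 ✓; GC 9/25 = 36.0%, outside 39.2–56.2% ✗ — fails.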